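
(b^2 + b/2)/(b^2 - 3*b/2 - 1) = b/(b - 2)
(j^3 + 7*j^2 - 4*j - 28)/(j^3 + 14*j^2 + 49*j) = (j^2 - 4)/(j*(j + 7))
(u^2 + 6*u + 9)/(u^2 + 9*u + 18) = (u + 3)/(u + 6)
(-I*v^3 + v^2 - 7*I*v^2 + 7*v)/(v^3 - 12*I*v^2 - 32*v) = (I*v^2 - v + 7*I*v - 7)/(-v^2 + 12*I*v + 32)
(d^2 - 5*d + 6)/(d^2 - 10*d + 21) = (d - 2)/(d - 7)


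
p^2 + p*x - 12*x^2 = (p - 3*x)*(p + 4*x)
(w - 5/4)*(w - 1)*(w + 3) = w^3 + 3*w^2/4 - 11*w/2 + 15/4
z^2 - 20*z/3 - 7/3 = (z - 7)*(z + 1/3)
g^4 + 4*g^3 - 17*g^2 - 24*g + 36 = (g - 3)*(g - 1)*(g + 2)*(g + 6)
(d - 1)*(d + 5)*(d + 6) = d^3 + 10*d^2 + 19*d - 30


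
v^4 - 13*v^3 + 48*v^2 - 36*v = v*(v - 6)^2*(v - 1)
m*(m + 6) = m^2 + 6*m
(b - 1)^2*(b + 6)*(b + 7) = b^4 + 11*b^3 + 17*b^2 - 71*b + 42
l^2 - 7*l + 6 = (l - 6)*(l - 1)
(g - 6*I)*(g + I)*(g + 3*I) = g^3 - 2*I*g^2 + 21*g + 18*I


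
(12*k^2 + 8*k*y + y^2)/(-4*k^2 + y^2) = (6*k + y)/(-2*k + y)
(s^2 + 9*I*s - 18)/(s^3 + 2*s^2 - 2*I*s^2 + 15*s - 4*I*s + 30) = (s + 6*I)/(s^2 + s*(2 - 5*I) - 10*I)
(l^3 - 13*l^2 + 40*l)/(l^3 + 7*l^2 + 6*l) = (l^2 - 13*l + 40)/(l^2 + 7*l + 6)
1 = 1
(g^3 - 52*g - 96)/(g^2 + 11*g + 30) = (g^2 - 6*g - 16)/(g + 5)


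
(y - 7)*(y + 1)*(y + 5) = y^3 - y^2 - 37*y - 35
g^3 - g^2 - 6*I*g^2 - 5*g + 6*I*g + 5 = (g - 1)*(g - 5*I)*(g - I)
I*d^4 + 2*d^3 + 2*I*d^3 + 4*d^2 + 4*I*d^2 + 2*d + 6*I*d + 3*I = (d + 1)*(d - 3*I)*(d + I)*(I*d + I)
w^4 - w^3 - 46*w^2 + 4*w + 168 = (w - 7)*(w - 2)*(w + 2)*(w + 6)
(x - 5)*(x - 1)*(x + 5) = x^3 - x^2 - 25*x + 25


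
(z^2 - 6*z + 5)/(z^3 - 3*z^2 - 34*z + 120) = (z - 1)/(z^2 + 2*z - 24)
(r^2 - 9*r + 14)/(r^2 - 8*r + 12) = (r - 7)/(r - 6)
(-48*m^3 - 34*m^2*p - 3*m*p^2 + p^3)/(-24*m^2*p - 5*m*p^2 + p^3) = (2*m + p)/p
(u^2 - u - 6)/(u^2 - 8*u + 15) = (u + 2)/(u - 5)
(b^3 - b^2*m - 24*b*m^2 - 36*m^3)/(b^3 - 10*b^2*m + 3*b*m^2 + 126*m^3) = (b + 2*m)/(b - 7*m)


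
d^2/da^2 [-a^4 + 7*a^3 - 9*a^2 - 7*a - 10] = -12*a^2 + 42*a - 18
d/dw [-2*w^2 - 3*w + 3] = -4*w - 3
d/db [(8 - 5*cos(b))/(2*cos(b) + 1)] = 21*sin(b)/(2*cos(b) + 1)^2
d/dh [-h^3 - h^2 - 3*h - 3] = -3*h^2 - 2*h - 3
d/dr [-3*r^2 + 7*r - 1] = 7 - 6*r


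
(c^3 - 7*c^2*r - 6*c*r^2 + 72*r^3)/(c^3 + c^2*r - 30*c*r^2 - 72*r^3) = (c - 4*r)/(c + 4*r)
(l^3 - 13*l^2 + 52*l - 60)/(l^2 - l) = (l^3 - 13*l^2 + 52*l - 60)/(l*(l - 1))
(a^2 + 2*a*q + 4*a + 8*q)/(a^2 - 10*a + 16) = (a^2 + 2*a*q + 4*a + 8*q)/(a^2 - 10*a + 16)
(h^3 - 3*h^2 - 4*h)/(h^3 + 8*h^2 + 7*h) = (h - 4)/(h + 7)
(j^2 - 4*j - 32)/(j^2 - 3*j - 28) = (j - 8)/(j - 7)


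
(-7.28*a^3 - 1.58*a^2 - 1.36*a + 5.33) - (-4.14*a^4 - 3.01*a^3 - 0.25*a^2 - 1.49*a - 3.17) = 4.14*a^4 - 4.27*a^3 - 1.33*a^2 + 0.13*a + 8.5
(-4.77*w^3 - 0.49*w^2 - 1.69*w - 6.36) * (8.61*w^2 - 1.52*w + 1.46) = -41.0697*w^5 + 3.0315*w^4 - 20.7703*w^3 - 52.9062*w^2 + 7.1998*w - 9.2856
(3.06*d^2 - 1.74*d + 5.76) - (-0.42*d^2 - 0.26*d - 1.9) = 3.48*d^2 - 1.48*d + 7.66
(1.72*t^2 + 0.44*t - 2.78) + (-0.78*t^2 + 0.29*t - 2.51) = 0.94*t^2 + 0.73*t - 5.29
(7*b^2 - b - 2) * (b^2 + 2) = 7*b^4 - b^3 + 12*b^2 - 2*b - 4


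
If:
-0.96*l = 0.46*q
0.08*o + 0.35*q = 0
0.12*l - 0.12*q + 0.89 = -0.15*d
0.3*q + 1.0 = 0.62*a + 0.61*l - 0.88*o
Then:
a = 1.61290322580645 - 5.25436827956989*q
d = 1.18333333333333*q - 5.93333333333333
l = -0.479166666666667*q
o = -4.375*q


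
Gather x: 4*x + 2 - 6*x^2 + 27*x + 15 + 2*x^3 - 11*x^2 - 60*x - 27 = 2*x^3 - 17*x^2 - 29*x - 10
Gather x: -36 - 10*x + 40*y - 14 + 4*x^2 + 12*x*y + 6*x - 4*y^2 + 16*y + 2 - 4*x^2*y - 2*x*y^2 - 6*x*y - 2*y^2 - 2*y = x^2*(4 - 4*y) + x*(-2*y^2 + 6*y - 4) - 6*y^2 + 54*y - 48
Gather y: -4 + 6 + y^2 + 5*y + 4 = y^2 + 5*y + 6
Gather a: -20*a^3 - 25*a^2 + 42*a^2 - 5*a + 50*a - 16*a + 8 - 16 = -20*a^3 + 17*a^2 + 29*a - 8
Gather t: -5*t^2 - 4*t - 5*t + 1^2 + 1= -5*t^2 - 9*t + 2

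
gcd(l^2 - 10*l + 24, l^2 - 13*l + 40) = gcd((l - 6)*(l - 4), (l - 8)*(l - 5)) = 1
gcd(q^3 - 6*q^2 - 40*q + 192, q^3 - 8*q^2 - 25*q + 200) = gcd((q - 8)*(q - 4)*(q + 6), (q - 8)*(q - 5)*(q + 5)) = q - 8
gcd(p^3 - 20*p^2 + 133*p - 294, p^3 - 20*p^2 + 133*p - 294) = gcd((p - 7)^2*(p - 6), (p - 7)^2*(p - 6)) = p^3 - 20*p^2 + 133*p - 294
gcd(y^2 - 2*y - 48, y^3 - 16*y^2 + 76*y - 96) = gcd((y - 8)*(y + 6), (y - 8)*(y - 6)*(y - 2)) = y - 8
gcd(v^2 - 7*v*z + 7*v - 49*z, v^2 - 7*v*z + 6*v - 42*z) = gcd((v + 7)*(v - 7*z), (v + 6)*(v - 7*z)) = -v + 7*z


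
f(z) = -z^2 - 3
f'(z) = -2*z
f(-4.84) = -26.43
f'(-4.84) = 9.68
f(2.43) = -8.90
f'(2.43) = -4.86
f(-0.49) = -3.24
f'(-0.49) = 0.98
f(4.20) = -20.64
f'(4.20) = -8.40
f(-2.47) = -9.10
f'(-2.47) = 4.94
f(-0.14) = -3.02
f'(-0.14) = 0.28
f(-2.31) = -8.34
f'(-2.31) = 4.62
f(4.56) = -23.79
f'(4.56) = -9.12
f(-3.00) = -12.00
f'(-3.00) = 6.00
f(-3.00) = -12.00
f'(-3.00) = 6.00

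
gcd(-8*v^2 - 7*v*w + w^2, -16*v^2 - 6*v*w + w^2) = 8*v - w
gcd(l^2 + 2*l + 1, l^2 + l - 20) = 1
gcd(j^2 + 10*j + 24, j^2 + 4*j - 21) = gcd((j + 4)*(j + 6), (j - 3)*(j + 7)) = 1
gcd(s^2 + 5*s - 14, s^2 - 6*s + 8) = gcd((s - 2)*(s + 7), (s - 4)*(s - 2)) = s - 2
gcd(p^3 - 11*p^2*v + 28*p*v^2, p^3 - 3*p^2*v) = p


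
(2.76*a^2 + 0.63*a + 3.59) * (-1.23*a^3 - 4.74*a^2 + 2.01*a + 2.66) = -3.3948*a^5 - 13.8573*a^4 - 1.8543*a^3 - 8.4087*a^2 + 8.8917*a + 9.5494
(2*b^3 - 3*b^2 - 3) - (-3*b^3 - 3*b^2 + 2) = 5*b^3 - 5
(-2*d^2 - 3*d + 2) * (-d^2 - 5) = 2*d^4 + 3*d^3 + 8*d^2 + 15*d - 10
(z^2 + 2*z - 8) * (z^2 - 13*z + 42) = z^4 - 11*z^3 + 8*z^2 + 188*z - 336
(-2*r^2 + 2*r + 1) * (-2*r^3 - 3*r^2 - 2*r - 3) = 4*r^5 + 2*r^4 - 4*r^3 - r^2 - 8*r - 3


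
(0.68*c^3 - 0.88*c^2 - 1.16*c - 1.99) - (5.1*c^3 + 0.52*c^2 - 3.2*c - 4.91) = -4.42*c^3 - 1.4*c^2 + 2.04*c + 2.92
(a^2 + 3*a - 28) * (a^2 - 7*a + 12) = a^4 - 4*a^3 - 37*a^2 + 232*a - 336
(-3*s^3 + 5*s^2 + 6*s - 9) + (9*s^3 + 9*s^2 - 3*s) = 6*s^3 + 14*s^2 + 3*s - 9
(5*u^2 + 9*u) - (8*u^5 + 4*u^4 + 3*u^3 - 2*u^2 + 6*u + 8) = -8*u^5 - 4*u^4 - 3*u^3 + 7*u^2 + 3*u - 8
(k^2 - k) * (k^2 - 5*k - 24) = k^4 - 6*k^3 - 19*k^2 + 24*k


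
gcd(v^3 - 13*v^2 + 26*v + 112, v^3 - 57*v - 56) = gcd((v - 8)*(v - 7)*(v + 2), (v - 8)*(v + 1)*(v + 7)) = v - 8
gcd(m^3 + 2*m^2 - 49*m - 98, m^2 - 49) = m^2 - 49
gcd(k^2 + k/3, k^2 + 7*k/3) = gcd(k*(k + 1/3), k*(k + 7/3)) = k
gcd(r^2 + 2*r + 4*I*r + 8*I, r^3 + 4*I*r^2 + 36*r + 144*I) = r + 4*I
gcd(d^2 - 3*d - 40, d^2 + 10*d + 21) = 1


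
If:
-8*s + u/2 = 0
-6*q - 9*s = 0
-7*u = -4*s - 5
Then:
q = -5/72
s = 5/108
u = 20/27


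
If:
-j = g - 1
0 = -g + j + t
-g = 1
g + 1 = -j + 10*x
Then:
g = -1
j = 2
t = -3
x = 1/5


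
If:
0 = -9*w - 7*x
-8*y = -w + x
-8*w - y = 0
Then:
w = 0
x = 0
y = 0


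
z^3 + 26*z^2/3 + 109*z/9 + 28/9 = (z + 1/3)*(z + 4/3)*(z + 7)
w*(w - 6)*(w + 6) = w^3 - 36*w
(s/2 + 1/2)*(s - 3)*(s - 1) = s^3/2 - 3*s^2/2 - s/2 + 3/2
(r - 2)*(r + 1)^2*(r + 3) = r^4 + 3*r^3 - 3*r^2 - 11*r - 6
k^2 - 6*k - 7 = (k - 7)*(k + 1)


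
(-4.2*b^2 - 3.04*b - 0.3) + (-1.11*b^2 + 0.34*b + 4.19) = -5.31*b^2 - 2.7*b + 3.89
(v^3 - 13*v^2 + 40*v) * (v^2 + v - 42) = v^5 - 12*v^4 - 15*v^3 + 586*v^2 - 1680*v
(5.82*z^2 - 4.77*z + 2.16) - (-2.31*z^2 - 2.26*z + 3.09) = 8.13*z^2 - 2.51*z - 0.93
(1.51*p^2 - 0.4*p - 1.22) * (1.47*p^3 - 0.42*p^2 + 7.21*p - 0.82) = 2.2197*p^5 - 1.2222*p^4 + 9.2617*p^3 - 3.6098*p^2 - 8.4682*p + 1.0004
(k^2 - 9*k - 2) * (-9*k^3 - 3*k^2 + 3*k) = -9*k^5 + 78*k^4 + 48*k^3 - 21*k^2 - 6*k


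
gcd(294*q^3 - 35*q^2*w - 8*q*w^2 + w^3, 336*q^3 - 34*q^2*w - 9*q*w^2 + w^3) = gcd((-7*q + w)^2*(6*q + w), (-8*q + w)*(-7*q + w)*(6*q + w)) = 42*q^2 + q*w - w^2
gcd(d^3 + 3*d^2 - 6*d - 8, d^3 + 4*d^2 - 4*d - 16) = d^2 + 2*d - 8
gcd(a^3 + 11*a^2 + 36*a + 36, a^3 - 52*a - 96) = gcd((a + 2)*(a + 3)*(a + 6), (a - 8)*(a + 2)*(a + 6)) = a^2 + 8*a + 12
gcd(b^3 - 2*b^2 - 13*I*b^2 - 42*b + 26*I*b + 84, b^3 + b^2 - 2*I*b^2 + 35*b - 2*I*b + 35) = b - 7*I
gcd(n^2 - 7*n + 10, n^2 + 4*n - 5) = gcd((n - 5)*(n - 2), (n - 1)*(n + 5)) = 1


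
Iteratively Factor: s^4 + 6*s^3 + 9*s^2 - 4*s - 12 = (s + 2)*(s^3 + 4*s^2 + s - 6) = (s + 2)*(s + 3)*(s^2 + s - 2) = (s + 2)^2*(s + 3)*(s - 1)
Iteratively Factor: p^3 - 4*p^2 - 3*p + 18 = (p + 2)*(p^2 - 6*p + 9) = (p - 3)*(p + 2)*(p - 3)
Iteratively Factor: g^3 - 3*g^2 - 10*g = (g + 2)*(g^2 - 5*g) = g*(g + 2)*(g - 5)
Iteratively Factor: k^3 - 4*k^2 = (k - 4)*(k^2) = k*(k - 4)*(k)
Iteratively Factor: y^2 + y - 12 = (y + 4)*(y - 3)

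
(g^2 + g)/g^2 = (g + 1)/g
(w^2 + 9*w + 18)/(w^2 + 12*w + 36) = (w + 3)/(w + 6)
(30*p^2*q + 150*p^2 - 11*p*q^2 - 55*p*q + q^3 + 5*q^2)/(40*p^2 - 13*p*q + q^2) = (6*p*q + 30*p - q^2 - 5*q)/(8*p - q)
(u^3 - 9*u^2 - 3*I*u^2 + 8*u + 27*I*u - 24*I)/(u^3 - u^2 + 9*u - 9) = (u - 8)/(u + 3*I)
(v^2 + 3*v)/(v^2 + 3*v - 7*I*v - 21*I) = v/(v - 7*I)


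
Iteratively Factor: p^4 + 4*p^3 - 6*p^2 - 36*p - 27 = (p + 3)*(p^3 + p^2 - 9*p - 9) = (p + 1)*(p + 3)*(p^2 - 9) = (p + 1)*(p + 3)^2*(p - 3)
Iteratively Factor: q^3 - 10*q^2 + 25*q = (q - 5)*(q^2 - 5*q) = q*(q - 5)*(q - 5)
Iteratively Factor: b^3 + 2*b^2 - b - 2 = (b + 2)*(b^2 - 1) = (b - 1)*(b + 2)*(b + 1)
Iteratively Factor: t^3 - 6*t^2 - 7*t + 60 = (t - 4)*(t^2 - 2*t - 15) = (t - 4)*(t + 3)*(t - 5)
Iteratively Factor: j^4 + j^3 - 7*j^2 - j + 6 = (j + 1)*(j^3 - 7*j + 6) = (j - 1)*(j + 1)*(j^2 + j - 6) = (j - 2)*(j - 1)*(j + 1)*(j + 3)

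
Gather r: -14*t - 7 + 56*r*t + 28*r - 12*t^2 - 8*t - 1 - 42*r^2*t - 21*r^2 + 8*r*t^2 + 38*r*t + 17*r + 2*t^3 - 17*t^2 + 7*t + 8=r^2*(-42*t - 21) + r*(8*t^2 + 94*t + 45) + 2*t^3 - 29*t^2 - 15*t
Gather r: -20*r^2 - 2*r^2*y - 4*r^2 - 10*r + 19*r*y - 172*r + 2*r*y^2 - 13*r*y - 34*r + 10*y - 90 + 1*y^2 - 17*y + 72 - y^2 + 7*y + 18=r^2*(-2*y - 24) + r*(2*y^2 + 6*y - 216)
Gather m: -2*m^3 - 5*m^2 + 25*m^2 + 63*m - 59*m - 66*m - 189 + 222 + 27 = -2*m^3 + 20*m^2 - 62*m + 60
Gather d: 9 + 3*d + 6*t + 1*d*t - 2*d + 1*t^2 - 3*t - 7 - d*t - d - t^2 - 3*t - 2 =0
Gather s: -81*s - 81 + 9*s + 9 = -72*s - 72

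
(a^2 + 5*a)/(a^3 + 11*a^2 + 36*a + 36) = a*(a + 5)/(a^3 + 11*a^2 + 36*a + 36)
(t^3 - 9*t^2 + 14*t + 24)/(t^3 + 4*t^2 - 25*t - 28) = (t - 6)/(t + 7)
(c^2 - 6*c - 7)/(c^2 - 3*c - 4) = (c - 7)/(c - 4)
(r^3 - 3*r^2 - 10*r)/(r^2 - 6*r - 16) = r*(r - 5)/(r - 8)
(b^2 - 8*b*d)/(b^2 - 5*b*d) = (b - 8*d)/(b - 5*d)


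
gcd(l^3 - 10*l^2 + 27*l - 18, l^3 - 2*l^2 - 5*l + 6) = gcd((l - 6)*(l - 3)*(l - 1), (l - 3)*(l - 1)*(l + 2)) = l^2 - 4*l + 3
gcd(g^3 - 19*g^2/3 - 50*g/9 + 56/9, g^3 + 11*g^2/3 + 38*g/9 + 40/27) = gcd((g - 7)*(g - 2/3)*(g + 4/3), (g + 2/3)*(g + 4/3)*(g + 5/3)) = g + 4/3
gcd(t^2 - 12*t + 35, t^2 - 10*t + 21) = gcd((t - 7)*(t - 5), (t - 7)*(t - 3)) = t - 7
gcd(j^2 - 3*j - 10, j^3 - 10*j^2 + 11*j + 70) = j^2 - 3*j - 10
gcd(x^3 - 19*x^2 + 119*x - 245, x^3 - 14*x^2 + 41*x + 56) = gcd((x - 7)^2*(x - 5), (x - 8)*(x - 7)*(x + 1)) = x - 7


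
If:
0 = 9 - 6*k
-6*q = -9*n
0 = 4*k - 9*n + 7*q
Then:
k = 3/2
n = -4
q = -6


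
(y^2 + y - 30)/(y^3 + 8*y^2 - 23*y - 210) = 1/(y + 7)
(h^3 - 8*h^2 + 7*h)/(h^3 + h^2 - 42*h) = (h^2 - 8*h + 7)/(h^2 + h - 42)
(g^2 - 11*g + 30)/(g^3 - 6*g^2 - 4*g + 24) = (g - 5)/(g^2 - 4)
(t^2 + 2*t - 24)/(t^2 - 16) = (t + 6)/(t + 4)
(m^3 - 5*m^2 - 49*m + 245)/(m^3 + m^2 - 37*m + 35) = (m - 7)/(m - 1)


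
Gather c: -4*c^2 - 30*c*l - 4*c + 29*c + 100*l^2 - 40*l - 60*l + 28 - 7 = -4*c^2 + c*(25 - 30*l) + 100*l^2 - 100*l + 21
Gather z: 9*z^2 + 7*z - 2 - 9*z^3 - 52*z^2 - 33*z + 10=-9*z^3 - 43*z^2 - 26*z + 8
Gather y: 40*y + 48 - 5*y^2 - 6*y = -5*y^2 + 34*y + 48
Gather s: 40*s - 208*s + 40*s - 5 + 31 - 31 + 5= -128*s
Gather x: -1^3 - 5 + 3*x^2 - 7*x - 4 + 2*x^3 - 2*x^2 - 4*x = 2*x^3 + x^2 - 11*x - 10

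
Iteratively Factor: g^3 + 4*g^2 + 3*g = (g + 3)*(g^2 + g) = g*(g + 3)*(g + 1)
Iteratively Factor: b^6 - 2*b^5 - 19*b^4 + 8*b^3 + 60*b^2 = (b + 2)*(b^5 - 4*b^4 - 11*b^3 + 30*b^2) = (b + 2)*(b + 3)*(b^4 - 7*b^3 + 10*b^2) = b*(b + 2)*(b + 3)*(b^3 - 7*b^2 + 10*b) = b^2*(b + 2)*(b + 3)*(b^2 - 7*b + 10) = b^2*(b - 5)*(b + 2)*(b + 3)*(b - 2)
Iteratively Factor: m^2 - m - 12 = (m + 3)*(m - 4)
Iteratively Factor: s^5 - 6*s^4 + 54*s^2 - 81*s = (s - 3)*(s^4 - 3*s^3 - 9*s^2 + 27*s) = s*(s - 3)*(s^3 - 3*s^2 - 9*s + 27) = s*(s - 3)^2*(s^2 - 9) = s*(s - 3)^3*(s + 3)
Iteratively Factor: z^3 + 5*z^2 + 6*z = (z + 3)*(z^2 + 2*z) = z*(z + 3)*(z + 2)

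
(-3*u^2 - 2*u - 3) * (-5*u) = 15*u^3 + 10*u^2 + 15*u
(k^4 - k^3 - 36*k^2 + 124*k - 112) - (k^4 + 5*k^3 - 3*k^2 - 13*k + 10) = -6*k^3 - 33*k^2 + 137*k - 122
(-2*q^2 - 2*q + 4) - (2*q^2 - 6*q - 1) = -4*q^2 + 4*q + 5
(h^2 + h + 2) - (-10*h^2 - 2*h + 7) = 11*h^2 + 3*h - 5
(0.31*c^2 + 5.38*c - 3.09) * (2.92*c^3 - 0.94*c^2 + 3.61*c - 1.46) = 0.9052*c^5 + 15.4182*c^4 - 12.9609*c^3 + 21.8738*c^2 - 19.0097*c + 4.5114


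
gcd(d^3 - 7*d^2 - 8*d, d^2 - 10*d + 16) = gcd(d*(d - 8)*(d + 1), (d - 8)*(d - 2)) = d - 8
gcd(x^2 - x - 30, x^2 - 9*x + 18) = x - 6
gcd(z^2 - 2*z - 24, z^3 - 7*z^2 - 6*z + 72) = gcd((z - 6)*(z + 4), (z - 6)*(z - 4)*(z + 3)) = z - 6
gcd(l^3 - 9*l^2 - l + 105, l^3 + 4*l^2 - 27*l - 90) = l^2 - 2*l - 15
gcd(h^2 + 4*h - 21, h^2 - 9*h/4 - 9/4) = h - 3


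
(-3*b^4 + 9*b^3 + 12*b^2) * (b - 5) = -3*b^5 + 24*b^4 - 33*b^3 - 60*b^2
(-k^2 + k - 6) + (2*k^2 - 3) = k^2 + k - 9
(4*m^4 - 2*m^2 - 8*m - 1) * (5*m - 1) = 20*m^5 - 4*m^4 - 10*m^3 - 38*m^2 + 3*m + 1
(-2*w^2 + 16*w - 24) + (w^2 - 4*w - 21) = -w^2 + 12*w - 45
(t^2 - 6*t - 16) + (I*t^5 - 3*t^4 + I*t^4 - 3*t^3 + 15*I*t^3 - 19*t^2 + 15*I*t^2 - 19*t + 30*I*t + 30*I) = I*t^5 - 3*t^4 + I*t^4 - 3*t^3 + 15*I*t^3 - 18*t^2 + 15*I*t^2 - 25*t + 30*I*t - 16 + 30*I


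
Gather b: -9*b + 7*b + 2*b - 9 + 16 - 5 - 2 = 0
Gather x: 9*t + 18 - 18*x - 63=9*t - 18*x - 45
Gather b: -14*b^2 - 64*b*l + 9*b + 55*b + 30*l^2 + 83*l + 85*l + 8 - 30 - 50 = -14*b^2 + b*(64 - 64*l) + 30*l^2 + 168*l - 72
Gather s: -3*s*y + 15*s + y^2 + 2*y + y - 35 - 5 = s*(15 - 3*y) + y^2 + 3*y - 40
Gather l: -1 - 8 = -9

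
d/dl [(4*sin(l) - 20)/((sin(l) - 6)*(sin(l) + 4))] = 4*(10*sin(l) + cos(l)^2 - 35)*cos(l)/((sin(l) - 6)^2*(sin(l) + 4)^2)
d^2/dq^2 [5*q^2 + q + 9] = 10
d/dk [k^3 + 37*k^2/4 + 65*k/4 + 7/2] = 3*k^2 + 37*k/2 + 65/4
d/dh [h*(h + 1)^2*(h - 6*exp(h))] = (h + 1)*(-h*(h + 1)*(6*exp(h) - 1) + 2*h*(h - 6*exp(h)) + (h + 1)*(h - 6*exp(h)))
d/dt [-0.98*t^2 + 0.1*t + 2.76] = 0.1 - 1.96*t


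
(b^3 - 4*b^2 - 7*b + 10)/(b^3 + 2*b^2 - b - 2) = (b - 5)/(b + 1)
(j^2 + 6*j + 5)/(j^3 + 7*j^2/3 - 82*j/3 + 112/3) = 3*(j^2 + 6*j + 5)/(3*j^3 + 7*j^2 - 82*j + 112)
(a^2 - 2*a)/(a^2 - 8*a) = (a - 2)/(a - 8)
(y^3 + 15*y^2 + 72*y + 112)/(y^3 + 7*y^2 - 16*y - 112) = (y + 4)/(y - 4)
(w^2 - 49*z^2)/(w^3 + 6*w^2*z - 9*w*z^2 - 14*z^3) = (-w + 7*z)/(-w^2 + w*z + 2*z^2)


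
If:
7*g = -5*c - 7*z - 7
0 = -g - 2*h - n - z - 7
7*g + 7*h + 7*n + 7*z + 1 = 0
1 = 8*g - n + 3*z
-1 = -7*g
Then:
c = -77/20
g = 1/7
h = -48/7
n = 139/28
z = 45/28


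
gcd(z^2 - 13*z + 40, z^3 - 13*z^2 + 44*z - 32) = z - 8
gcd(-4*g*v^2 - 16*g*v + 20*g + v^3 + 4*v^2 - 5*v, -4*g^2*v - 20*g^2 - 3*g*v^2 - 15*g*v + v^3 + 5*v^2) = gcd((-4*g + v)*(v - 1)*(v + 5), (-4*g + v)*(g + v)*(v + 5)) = -4*g*v - 20*g + v^2 + 5*v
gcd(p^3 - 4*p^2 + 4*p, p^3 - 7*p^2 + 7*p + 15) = 1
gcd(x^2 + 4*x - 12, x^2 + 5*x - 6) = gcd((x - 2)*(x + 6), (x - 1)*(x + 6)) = x + 6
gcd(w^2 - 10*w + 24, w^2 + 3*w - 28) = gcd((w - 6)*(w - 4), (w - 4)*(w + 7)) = w - 4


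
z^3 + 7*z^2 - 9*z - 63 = (z - 3)*(z + 3)*(z + 7)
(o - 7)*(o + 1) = o^2 - 6*o - 7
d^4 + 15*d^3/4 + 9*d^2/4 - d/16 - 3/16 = (d - 1/4)*(d + 1/2)^2*(d + 3)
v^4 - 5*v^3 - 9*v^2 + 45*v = v*(v - 5)*(v - 3)*(v + 3)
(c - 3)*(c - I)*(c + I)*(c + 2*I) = c^4 - 3*c^3 + 2*I*c^3 + c^2 - 6*I*c^2 - 3*c + 2*I*c - 6*I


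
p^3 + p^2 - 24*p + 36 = (p - 3)*(p - 2)*(p + 6)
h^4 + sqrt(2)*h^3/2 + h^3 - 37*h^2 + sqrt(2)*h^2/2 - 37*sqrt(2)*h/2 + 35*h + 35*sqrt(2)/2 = (h - 5)*(h - 1)*(h + 7)*(h + sqrt(2)/2)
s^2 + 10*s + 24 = (s + 4)*(s + 6)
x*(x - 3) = x^2 - 3*x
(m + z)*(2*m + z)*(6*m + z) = 12*m^3 + 20*m^2*z + 9*m*z^2 + z^3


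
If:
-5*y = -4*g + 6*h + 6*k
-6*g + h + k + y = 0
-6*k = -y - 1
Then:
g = y/32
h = -47*y/48 - 1/6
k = y/6 + 1/6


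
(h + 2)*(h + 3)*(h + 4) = h^3 + 9*h^2 + 26*h + 24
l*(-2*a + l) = -2*a*l + l^2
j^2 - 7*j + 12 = (j - 4)*(j - 3)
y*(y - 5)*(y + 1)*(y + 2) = y^4 - 2*y^3 - 13*y^2 - 10*y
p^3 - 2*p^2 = p^2*(p - 2)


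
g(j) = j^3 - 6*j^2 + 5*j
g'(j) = 3*j^2 - 12*j + 5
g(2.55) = -9.68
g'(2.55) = -6.09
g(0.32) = 1.02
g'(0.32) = 1.47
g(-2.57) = -69.45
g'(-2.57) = 55.65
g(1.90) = -5.30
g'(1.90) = -6.97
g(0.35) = 1.06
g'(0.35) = 1.17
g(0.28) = 0.95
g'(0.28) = 1.88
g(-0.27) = -1.81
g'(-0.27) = 8.46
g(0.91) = 0.33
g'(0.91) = -3.44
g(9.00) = 288.00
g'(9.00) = 140.00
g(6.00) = 30.00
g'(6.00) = 41.00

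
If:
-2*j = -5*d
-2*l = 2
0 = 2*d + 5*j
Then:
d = 0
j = 0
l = -1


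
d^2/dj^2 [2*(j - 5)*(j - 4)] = 4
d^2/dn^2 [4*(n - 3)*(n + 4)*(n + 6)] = 24*n + 56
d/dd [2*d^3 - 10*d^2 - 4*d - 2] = 6*d^2 - 20*d - 4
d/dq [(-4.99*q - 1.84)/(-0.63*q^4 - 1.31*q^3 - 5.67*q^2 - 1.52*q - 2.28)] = (-9.4311*q^4 - 17.7106*q^3 - 35.5245*q^2 - 20.8656*q + 8.5804)/(0.3969*q^8 + 1.6506*q^7 + 8.8603*q^6 + 16.7706*q^5 + 39.0041*q^4 + 23.2104*q^3 + 28.1656*q^2 + 6.9312*q + 5.1984)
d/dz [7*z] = 7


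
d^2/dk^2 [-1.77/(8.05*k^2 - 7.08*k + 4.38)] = (229.40085*k^2 - 201.75876*k - 1.77*(16.1*k - 7.08)*(32.2*k - 14.16) + 124.81686)/(8.05*k^2 - 7.08*k + 4.38)^3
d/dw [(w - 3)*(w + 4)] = 2*w + 1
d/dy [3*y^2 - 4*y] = 6*y - 4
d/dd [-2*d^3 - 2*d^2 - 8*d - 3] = -6*d^2 - 4*d - 8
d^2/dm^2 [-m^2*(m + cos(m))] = m^2*cos(m) + 4*m*sin(m) - 6*m - 2*cos(m)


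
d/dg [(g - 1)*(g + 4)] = 2*g + 3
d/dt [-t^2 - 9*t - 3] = -2*t - 9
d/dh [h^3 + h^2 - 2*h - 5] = 3*h^2 + 2*h - 2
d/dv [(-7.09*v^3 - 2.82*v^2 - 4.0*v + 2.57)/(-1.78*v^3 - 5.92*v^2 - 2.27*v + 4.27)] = (36.9532*v^4 + 17.9486*v^3 - 94.3777*v^2 + 6.346*v - 11.2461)/(3.1684*v^6 + 21.0752*v^5 + 43.1276*v^4 + 11.6756*v^3 - 45.4039*v^2 - 19.3858*v + 18.2329)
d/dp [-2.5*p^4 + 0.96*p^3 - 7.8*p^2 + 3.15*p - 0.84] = -10.0*p^3 + 2.88*p^2 - 15.6*p + 3.15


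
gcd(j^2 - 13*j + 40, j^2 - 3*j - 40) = j - 8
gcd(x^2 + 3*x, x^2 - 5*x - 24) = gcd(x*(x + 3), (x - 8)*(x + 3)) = x + 3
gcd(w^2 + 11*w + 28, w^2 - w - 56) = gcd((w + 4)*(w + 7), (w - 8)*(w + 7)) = w + 7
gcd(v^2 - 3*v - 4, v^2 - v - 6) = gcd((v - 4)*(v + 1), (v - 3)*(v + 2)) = 1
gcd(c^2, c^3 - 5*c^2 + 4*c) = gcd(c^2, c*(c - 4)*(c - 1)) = c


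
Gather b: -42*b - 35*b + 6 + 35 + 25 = 66 - 77*b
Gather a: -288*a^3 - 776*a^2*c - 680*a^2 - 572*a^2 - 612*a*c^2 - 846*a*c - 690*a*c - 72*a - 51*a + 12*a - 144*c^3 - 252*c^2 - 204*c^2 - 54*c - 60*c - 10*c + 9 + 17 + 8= -288*a^3 + a^2*(-776*c - 1252) + a*(-612*c^2 - 1536*c - 111) - 144*c^3 - 456*c^2 - 124*c + 34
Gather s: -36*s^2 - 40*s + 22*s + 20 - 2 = -36*s^2 - 18*s + 18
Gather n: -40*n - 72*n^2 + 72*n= -72*n^2 + 32*n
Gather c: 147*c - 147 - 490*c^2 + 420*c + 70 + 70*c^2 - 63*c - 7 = -420*c^2 + 504*c - 84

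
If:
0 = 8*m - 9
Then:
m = 9/8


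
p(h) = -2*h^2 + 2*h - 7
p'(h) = 2 - 4*h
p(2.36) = -13.42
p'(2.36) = -7.44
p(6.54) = -79.46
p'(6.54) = -24.16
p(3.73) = -27.37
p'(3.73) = -12.92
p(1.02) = -7.04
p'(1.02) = -2.08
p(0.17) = -6.72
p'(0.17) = 1.32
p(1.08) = -7.17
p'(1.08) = -2.32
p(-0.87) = -10.25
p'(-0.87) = 5.48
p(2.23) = -12.49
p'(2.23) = -6.92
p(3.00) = -19.00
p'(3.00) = -10.00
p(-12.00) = -319.00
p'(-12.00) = 50.00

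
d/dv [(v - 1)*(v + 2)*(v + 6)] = 3*v^2 + 14*v + 4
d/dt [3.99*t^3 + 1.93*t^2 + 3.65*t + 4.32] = 11.97*t^2 + 3.86*t + 3.65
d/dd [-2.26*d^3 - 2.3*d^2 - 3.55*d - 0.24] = -6.78*d^2 - 4.6*d - 3.55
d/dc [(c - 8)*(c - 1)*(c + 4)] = 3*c^2 - 10*c - 28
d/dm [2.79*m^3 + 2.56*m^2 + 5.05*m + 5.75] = 8.37*m^2 + 5.12*m + 5.05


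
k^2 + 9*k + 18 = (k + 3)*(k + 6)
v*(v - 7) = v^2 - 7*v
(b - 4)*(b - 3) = b^2 - 7*b + 12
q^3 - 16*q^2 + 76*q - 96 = (q - 8)*(q - 6)*(q - 2)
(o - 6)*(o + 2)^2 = o^3 - 2*o^2 - 20*o - 24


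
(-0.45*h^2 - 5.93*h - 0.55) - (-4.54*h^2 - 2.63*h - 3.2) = 4.09*h^2 - 3.3*h + 2.65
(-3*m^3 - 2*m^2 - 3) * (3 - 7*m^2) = 21*m^5 + 14*m^4 - 9*m^3 + 15*m^2 - 9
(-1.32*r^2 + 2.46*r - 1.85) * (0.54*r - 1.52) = -0.7128*r^3 + 3.3348*r^2 - 4.7382*r + 2.812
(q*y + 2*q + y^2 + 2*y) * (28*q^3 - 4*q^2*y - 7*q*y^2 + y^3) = 28*q^4*y + 56*q^4 + 24*q^3*y^2 + 48*q^3*y - 11*q^2*y^3 - 22*q^2*y^2 - 6*q*y^4 - 12*q*y^3 + y^5 + 2*y^4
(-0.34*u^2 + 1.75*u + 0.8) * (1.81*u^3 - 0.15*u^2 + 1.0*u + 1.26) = -0.6154*u^5 + 3.2185*u^4 + 0.8455*u^3 + 1.2016*u^2 + 3.005*u + 1.008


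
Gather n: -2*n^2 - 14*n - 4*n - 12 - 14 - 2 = -2*n^2 - 18*n - 28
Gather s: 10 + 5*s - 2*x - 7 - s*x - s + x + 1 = s*(4 - x) - x + 4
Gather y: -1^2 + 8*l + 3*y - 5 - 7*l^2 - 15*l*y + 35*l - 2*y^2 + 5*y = -7*l^2 + 43*l - 2*y^2 + y*(8 - 15*l) - 6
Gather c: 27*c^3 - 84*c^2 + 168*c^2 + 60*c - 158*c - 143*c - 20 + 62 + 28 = 27*c^3 + 84*c^2 - 241*c + 70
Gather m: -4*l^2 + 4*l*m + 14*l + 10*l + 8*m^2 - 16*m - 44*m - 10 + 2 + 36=-4*l^2 + 24*l + 8*m^2 + m*(4*l - 60) + 28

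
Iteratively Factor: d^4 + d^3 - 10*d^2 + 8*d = (d - 1)*(d^3 + 2*d^2 - 8*d) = (d - 1)*(d + 4)*(d^2 - 2*d) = (d - 2)*(d - 1)*(d + 4)*(d)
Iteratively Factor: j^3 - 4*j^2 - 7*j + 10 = (j - 5)*(j^2 + j - 2) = (j - 5)*(j + 2)*(j - 1)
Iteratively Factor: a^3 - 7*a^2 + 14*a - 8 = (a - 1)*(a^2 - 6*a + 8) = (a - 4)*(a - 1)*(a - 2)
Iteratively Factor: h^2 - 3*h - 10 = (h - 5)*(h + 2)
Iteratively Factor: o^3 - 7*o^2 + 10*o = (o - 5)*(o^2 - 2*o) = (o - 5)*(o - 2)*(o)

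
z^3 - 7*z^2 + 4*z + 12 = (z - 6)*(z - 2)*(z + 1)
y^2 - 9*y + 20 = (y - 5)*(y - 4)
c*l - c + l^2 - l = (c + l)*(l - 1)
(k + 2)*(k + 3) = k^2 + 5*k + 6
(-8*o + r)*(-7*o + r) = 56*o^2 - 15*o*r + r^2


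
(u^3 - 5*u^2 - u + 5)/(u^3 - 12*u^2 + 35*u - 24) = (u^2 - 4*u - 5)/(u^2 - 11*u + 24)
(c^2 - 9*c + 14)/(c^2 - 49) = (c - 2)/(c + 7)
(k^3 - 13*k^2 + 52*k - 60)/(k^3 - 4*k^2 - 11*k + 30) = (k - 6)/(k + 3)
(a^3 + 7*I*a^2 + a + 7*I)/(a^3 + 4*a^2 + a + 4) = (a + 7*I)/(a + 4)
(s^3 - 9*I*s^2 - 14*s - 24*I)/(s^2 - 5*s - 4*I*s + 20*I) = (s^2 - 5*I*s + 6)/(s - 5)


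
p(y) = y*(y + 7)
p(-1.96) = -9.88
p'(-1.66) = 3.68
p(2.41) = 22.68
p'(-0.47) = 6.06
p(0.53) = 3.99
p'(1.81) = 10.62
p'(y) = 2*y + 7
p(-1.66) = -8.86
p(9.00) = 144.00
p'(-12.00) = -17.00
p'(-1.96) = 3.08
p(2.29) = 21.27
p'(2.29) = 11.58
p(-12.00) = 60.00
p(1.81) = 15.95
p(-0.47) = -3.07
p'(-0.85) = 5.30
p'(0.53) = 8.06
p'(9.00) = 25.00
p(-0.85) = -5.23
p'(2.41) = 11.82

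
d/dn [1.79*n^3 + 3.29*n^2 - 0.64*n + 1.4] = 5.37*n^2 + 6.58*n - 0.64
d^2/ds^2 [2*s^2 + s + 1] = 4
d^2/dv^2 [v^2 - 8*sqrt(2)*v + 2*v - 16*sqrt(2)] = 2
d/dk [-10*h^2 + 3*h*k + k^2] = 3*h + 2*k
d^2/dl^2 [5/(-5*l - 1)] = -250/(5*l + 1)^3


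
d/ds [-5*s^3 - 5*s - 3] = -15*s^2 - 5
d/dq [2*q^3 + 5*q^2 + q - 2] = 6*q^2 + 10*q + 1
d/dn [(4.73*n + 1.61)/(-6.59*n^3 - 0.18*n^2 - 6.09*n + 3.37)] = (62.3414*n^3 + 32.6811*n^2 + 0.579599999999999*n + 25.745)/(43.4281*n^6 + 2.3724*n^5 + 80.2986*n^4 - 42.2242*n^3 + 35.8749*n^2 - 41.0466*n + 11.3569)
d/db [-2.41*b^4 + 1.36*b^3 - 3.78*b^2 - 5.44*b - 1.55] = -9.64*b^3 + 4.08*b^2 - 7.56*b - 5.44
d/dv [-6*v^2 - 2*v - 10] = -12*v - 2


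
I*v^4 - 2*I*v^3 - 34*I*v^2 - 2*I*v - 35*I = (v - 7)*(v + 5)*(v + I)*(I*v + 1)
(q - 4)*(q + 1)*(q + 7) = q^3 + 4*q^2 - 25*q - 28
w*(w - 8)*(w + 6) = w^3 - 2*w^2 - 48*w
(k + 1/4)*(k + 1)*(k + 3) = k^3 + 17*k^2/4 + 4*k + 3/4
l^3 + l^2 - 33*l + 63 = (l - 3)^2*(l + 7)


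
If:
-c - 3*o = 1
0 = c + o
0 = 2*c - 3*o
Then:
No Solution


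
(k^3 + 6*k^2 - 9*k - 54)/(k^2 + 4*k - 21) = (k^2 + 9*k + 18)/(k + 7)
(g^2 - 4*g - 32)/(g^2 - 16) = (g - 8)/(g - 4)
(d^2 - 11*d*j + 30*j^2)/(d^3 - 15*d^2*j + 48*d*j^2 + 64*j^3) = (d^2 - 11*d*j + 30*j^2)/(d^3 - 15*d^2*j + 48*d*j^2 + 64*j^3)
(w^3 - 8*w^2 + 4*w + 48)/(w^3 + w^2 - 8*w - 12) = (w^2 - 10*w + 24)/(w^2 - w - 6)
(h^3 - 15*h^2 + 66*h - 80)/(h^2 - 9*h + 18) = (h^3 - 15*h^2 + 66*h - 80)/(h^2 - 9*h + 18)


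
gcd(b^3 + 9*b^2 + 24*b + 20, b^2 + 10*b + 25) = b + 5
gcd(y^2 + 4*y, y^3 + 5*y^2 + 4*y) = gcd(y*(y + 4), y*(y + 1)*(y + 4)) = y^2 + 4*y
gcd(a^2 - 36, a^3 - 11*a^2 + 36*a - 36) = a - 6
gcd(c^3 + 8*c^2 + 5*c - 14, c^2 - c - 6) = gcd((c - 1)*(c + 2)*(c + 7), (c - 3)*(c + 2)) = c + 2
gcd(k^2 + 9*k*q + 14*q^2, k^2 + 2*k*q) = k + 2*q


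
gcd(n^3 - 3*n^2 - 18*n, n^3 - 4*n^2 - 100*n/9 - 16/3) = n - 6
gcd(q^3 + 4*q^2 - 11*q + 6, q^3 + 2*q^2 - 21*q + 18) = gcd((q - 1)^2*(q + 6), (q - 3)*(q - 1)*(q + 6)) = q^2 + 5*q - 6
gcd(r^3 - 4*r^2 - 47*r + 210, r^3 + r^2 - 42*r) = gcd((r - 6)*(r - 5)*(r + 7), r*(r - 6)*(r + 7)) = r^2 + r - 42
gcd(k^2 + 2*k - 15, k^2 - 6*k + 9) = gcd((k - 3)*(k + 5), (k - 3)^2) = k - 3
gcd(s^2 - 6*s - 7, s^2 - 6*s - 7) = s^2 - 6*s - 7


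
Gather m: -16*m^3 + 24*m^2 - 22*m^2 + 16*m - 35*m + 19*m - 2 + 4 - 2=-16*m^3 + 2*m^2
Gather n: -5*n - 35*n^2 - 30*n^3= -30*n^3 - 35*n^2 - 5*n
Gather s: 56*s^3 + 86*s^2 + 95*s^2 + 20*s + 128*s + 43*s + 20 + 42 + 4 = 56*s^3 + 181*s^2 + 191*s + 66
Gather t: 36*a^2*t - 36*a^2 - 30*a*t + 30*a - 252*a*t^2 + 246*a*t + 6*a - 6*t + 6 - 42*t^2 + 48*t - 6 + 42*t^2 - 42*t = -36*a^2 - 252*a*t^2 + 36*a + t*(36*a^2 + 216*a)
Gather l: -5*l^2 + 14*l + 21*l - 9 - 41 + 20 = -5*l^2 + 35*l - 30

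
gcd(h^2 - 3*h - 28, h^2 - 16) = h + 4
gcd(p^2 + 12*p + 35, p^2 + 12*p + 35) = p^2 + 12*p + 35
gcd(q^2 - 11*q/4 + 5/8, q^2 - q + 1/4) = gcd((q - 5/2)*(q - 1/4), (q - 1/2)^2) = 1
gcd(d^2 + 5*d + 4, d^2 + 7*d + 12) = d + 4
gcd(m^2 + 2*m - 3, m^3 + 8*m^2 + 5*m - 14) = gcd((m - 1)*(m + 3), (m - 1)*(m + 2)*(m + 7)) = m - 1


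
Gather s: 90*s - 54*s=36*s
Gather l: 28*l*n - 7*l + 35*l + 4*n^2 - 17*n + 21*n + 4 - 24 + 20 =l*(28*n + 28) + 4*n^2 + 4*n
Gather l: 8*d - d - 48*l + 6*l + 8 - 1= 7*d - 42*l + 7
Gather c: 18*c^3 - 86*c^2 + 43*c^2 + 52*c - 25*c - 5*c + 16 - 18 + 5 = 18*c^3 - 43*c^2 + 22*c + 3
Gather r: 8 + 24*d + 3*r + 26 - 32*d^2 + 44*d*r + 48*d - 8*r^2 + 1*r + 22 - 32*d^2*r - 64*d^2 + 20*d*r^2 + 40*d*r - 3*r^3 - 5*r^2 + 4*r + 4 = -96*d^2 + 72*d - 3*r^3 + r^2*(20*d - 13) + r*(-32*d^2 + 84*d + 8) + 60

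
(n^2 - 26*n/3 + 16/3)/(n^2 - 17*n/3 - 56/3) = (3*n - 2)/(3*n + 7)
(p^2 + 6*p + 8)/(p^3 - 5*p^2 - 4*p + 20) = (p + 4)/(p^2 - 7*p + 10)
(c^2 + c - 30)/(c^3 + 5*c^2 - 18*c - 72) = (c - 5)/(c^2 - c - 12)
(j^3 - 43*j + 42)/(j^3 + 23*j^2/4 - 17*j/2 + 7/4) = 4*(j - 6)/(4*j - 1)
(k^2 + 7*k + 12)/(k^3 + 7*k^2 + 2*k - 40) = (k + 3)/(k^2 + 3*k - 10)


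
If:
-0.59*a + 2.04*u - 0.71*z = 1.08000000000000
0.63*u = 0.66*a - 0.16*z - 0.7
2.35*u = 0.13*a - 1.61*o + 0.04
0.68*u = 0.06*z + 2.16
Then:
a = 5.44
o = -4.70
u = 3.54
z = 4.13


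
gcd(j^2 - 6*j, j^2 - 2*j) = j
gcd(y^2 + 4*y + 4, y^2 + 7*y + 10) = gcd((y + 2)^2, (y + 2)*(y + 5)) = y + 2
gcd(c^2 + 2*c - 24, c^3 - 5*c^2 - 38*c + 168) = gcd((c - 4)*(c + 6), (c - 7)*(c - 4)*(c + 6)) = c^2 + 2*c - 24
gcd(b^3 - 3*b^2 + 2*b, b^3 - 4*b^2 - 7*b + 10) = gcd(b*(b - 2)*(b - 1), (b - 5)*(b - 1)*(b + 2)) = b - 1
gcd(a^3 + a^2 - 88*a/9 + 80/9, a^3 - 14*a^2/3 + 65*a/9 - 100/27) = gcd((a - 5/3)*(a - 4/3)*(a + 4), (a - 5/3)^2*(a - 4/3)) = a^2 - 3*a + 20/9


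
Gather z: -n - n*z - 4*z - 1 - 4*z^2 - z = -n - 4*z^2 + z*(-n - 5) - 1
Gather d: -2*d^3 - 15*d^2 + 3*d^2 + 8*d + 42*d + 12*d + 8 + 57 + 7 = -2*d^3 - 12*d^2 + 62*d + 72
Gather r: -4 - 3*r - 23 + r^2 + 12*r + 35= r^2 + 9*r + 8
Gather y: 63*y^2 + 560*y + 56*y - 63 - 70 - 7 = 63*y^2 + 616*y - 140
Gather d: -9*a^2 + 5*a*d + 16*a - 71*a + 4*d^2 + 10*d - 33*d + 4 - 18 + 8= -9*a^2 - 55*a + 4*d^2 + d*(5*a - 23) - 6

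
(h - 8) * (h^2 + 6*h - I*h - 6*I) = h^3 - 2*h^2 - I*h^2 - 48*h + 2*I*h + 48*I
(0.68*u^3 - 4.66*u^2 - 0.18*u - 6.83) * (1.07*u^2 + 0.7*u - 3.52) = 0.7276*u^5 - 4.5102*u^4 - 5.8482*u^3 + 8.9691*u^2 - 4.1474*u + 24.0416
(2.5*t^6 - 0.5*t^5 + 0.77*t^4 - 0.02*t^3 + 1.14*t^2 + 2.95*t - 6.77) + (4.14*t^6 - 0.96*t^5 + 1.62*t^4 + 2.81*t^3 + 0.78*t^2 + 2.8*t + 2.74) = 6.64*t^6 - 1.46*t^5 + 2.39*t^4 + 2.79*t^3 + 1.92*t^2 + 5.75*t - 4.03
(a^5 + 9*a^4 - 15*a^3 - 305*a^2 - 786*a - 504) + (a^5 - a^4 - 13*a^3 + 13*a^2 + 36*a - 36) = 2*a^5 + 8*a^4 - 28*a^3 - 292*a^2 - 750*a - 540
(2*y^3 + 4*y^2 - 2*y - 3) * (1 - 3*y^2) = -6*y^5 - 12*y^4 + 8*y^3 + 13*y^2 - 2*y - 3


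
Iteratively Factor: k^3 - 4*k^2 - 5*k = (k - 5)*(k^2 + k) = k*(k - 5)*(k + 1)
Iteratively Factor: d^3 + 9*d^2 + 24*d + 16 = (d + 4)*(d^2 + 5*d + 4) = (d + 4)^2*(d + 1)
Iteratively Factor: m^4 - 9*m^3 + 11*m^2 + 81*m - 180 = (m - 4)*(m^3 - 5*m^2 - 9*m + 45) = (m - 4)*(m + 3)*(m^2 - 8*m + 15) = (m - 4)*(m - 3)*(m + 3)*(m - 5)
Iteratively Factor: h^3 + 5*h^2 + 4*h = (h + 4)*(h^2 + h) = (h + 1)*(h + 4)*(h)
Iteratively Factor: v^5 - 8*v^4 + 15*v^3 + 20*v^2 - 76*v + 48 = (v + 2)*(v^4 - 10*v^3 + 35*v^2 - 50*v + 24) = (v - 1)*(v + 2)*(v^3 - 9*v^2 + 26*v - 24) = (v - 3)*(v - 1)*(v + 2)*(v^2 - 6*v + 8) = (v - 3)*(v - 2)*(v - 1)*(v + 2)*(v - 4)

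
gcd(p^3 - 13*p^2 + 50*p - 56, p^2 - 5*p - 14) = p - 7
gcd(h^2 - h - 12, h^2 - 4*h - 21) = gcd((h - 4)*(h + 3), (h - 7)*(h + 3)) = h + 3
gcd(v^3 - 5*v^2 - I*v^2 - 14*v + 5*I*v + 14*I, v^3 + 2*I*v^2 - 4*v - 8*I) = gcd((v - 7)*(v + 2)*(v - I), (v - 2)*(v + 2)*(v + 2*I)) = v + 2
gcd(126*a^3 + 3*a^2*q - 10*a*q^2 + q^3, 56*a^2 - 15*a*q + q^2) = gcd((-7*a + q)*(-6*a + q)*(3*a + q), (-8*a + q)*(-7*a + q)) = -7*a + q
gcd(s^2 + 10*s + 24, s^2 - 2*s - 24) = s + 4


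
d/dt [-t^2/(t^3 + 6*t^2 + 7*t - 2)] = t*(t^3 - 7*t + 4)/(t^6 + 12*t^5 + 50*t^4 + 80*t^3 + 25*t^2 - 28*t + 4)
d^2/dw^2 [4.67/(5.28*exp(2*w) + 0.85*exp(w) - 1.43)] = (4.67*(10.56*exp(w) + 0.85)*(21.12*exp(w) + 1.7)*exp(w) - (98.6304*exp(w) + 3.9695)*(5.28*exp(2*w) + 0.85*exp(w) - 1.43))*exp(w)/(5.28*exp(2*w) + 0.85*exp(w) - 1.43)^3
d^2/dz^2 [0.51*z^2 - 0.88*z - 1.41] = 1.02000000000000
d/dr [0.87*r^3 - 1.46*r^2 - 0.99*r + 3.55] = 2.61*r^2 - 2.92*r - 0.99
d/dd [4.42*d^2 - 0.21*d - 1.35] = 8.84*d - 0.21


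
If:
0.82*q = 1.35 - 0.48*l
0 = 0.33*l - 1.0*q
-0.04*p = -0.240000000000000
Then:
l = 1.80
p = 6.00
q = 0.59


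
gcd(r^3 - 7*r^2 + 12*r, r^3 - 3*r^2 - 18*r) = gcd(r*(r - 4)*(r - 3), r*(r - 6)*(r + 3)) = r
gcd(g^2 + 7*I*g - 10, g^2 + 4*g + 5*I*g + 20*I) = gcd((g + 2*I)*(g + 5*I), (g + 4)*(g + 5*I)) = g + 5*I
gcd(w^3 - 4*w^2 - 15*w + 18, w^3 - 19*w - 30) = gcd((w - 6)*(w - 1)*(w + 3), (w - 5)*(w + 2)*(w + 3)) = w + 3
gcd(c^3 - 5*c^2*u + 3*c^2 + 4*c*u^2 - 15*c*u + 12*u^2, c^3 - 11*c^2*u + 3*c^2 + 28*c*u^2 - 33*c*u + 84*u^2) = -c^2 + 4*c*u - 3*c + 12*u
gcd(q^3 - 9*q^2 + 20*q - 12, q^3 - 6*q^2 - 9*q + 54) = q - 6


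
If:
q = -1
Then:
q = -1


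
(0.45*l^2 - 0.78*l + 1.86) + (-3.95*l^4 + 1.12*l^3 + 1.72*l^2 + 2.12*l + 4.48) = -3.95*l^4 + 1.12*l^3 + 2.17*l^2 + 1.34*l + 6.34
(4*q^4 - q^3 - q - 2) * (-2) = -8*q^4 + 2*q^3 + 2*q + 4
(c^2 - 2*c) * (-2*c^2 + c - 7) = -2*c^4 + 5*c^3 - 9*c^2 + 14*c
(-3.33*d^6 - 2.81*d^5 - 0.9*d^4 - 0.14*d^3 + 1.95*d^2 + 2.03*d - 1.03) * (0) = 0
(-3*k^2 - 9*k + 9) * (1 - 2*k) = 6*k^3 + 15*k^2 - 27*k + 9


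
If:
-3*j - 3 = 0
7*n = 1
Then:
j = -1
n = 1/7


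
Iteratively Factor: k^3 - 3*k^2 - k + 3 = (k - 1)*(k^2 - 2*k - 3) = (k - 1)*(k + 1)*(k - 3)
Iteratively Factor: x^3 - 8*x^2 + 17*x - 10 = (x - 5)*(x^2 - 3*x + 2) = (x - 5)*(x - 1)*(x - 2)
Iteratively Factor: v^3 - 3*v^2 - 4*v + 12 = (v - 2)*(v^2 - v - 6) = (v - 3)*(v - 2)*(v + 2)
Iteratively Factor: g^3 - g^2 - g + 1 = (g - 1)*(g^2 - 1) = (g - 1)^2*(g + 1)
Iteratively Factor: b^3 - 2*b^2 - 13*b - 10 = (b + 1)*(b^2 - 3*b - 10) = (b + 1)*(b + 2)*(b - 5)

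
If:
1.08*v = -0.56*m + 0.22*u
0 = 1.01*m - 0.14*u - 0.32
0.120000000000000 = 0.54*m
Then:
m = 0.22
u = -0.68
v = -0.25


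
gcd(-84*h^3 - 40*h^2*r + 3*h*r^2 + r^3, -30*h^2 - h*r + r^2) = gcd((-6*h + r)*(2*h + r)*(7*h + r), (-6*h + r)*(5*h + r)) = -6*h + r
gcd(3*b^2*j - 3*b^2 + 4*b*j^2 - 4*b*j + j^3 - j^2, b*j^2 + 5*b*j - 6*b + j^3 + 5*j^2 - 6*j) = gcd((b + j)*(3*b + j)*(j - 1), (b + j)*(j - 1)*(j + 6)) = b*j - b + j^2 - j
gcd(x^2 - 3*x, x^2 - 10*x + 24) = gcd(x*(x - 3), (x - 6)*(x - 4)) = 1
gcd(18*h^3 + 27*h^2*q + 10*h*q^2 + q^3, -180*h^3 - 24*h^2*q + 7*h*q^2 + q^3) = 6*h + q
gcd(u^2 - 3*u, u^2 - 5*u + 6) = u - 3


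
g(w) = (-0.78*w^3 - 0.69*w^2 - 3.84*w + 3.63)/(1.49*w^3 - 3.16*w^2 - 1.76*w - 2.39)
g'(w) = (-4.47*w^2 + 6.32*w + 1.76)*(-0.78*w^3 - 0.69*w^2 - 3.84*w + 3.63)/(1.49*w^3 - 3.16*w^2 - 1.76*w - 2.39)^2 + (-2.34*w^2 - 1.38*w - 3.84)/(1.49*w^3 - 3.16*w^2 - 1.76*w - 2.39)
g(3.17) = -5.21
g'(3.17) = 11.46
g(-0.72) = -1.91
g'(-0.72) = -1.71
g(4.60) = -1.54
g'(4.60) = 0.57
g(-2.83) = -0.47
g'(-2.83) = -0.10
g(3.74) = -2.47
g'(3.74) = 2.02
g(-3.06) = -0.45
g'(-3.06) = -0.08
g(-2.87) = -0.47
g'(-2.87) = -0.10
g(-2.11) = -0.60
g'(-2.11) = -0.28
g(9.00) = -0.81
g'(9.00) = 0.05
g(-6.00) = -0.40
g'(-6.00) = 0.00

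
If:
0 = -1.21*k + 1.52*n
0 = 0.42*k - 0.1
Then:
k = 0.24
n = 0.19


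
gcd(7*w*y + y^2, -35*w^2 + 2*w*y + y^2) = 7*w + y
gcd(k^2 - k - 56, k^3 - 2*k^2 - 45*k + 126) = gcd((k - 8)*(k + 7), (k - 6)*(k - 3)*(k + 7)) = k + 7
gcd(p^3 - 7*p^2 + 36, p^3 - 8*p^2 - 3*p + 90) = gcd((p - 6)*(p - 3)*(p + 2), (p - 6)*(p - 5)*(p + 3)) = p - 6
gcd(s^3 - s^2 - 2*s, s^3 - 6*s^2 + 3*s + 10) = s^2 - s - 2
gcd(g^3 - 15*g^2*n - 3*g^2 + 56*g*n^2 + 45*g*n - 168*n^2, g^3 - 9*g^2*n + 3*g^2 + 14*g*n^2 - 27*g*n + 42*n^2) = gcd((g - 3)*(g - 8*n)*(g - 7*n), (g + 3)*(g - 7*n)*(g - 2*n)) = g - 7*n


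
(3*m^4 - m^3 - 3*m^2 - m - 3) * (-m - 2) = -3*m^5 - 5*m^4 + 5*m^3 + 7*m^2 + 5*m + 6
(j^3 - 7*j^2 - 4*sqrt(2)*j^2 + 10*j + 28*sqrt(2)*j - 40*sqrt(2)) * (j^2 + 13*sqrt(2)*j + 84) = j^5 - 7*j^4 + 9*sqrt(2)*j^4 - 63*sqrt(2)*j^3 - 10*j^3 - 246*sqrt(2)*j^2 + 140*j^2 - 200*j + 2352*sqrt(2)*j - 3360*sqrt(2)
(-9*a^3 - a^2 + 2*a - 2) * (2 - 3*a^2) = 27*a^5 + 3*a^4 - 24*a^3 + 4*a^2 + 4*a - 4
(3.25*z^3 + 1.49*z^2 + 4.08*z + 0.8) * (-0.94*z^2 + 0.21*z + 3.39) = -3.055*z^5 - 0.7181*z^4 + 7.4952*z^3 + 5.1559*z^2 + 13.9992*z + 2.712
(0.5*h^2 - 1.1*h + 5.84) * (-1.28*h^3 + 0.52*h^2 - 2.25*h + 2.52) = -0.64*h^5 + 1.668*h^4 - 9.1722*h^3 + 6.7718*h^2 - 15.912*h + 14.7168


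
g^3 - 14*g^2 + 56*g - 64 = (g - 8)*(g - 4)*(g - 2)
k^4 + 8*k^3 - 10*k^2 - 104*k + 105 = (k - 3)*(k - 1)*(k + 5)*(k + 7)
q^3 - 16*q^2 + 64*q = q*(q - 8)^2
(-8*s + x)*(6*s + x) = -48*s^2 - 2*s*x + x^2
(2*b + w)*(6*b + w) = 12*b^2 + 8*b*w + w^2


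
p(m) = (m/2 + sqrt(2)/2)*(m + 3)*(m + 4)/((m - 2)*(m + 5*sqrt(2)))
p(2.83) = 10.28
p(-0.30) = -0.36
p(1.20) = -4.31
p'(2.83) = -7.74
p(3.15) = 8.54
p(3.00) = 9.20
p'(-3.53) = 0.00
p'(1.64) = -43.11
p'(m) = -(m/2 + sqrt(2)/2)*(m + 3)*(m + 4)/((m - 2)*(m + 5*sqrt(2))^2) + (m/2 + sqrt(2)/2)*(m + 3)/((m - 2)*(m + 5*sqrt(2))) + (m/2 + sqrt(2)/2)*(m + 4)/((m - 2)*(m + 5*sqrt(2))) - (m/2 + sqrt(2)/2)*(m + 3)*(m + 4)/((m - 2)^2*(m + 5*sqrt(2))) + (m + 3)*(m + 4)/(2*(m - 2)*(m + 5*sqrt(2))) = (-(m - 2)*(m + 3)*(m + 4)*(m + sqrt(2)) + (m - 2)*(m + 5*sqrt(2))*((m + 3)*(m + 4) + (m + 3)*(m + sqrt(2)) + (m + 4)*(m + sqrt(2))) - (m + 3)*(m + 4)*(m + sqrt(2))*(m + 5*sqrt(2)))/(2*(m - 2)^2*(m + 5*sqrt(2))^2)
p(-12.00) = -5.52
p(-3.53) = -0.01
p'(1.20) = -8.38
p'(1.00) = -5.21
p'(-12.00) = 0.31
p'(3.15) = -3.81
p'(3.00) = -5.18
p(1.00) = -2.99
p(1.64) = -12.74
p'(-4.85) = -0.41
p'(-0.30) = -0.65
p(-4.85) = 0.18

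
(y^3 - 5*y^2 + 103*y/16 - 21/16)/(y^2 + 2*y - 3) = (16*y^3 - 80*y^2 + 103*y - 21)/(16*(y^2 + 2*y - 3))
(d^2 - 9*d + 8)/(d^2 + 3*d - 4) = (d - 8)/(d + 4)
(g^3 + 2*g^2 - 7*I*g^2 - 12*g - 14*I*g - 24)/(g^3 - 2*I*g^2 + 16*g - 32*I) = (g^2 + g*(2 - 3*I) - 6*I)/(g^2 + 2*I*g + 8)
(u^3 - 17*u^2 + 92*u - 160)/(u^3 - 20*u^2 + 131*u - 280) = (u - 4)/(u - 7)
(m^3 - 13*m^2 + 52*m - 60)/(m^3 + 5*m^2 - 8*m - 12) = (m^2 - 11*m + 30)/(m^2 + 7*m + 6)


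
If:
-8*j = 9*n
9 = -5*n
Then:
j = 81/40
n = -9/5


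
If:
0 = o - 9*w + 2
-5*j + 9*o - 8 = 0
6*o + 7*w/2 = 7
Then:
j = 88/575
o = 112/115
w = 38/115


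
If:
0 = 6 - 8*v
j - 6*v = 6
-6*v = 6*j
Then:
No Solution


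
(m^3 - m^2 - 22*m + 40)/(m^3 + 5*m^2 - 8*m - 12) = (m^2 + m - 20)/(m^2 + 7*m + 6)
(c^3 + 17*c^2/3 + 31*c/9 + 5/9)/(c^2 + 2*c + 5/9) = (3*c^2 + 16*c + 5)/(3*c + 5)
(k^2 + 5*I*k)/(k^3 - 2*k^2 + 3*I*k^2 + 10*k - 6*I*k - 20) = k/(k^2 - 2*k*(1 + I) + 4*I)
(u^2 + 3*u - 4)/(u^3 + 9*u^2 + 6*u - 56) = (u - 1)/(u^2 + 5*u - 14)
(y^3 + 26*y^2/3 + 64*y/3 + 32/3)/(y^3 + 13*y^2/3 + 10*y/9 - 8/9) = 3*(y + 4)/(3*y - 1)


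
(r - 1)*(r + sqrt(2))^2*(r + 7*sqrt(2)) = r^4 - r^3 + 9*sqrt(2)*r^3 - 9*sqrt(2)*r^2 + 30*r^2 - 30*r + 14*sqrt(2)*r - 14*sqrt(2)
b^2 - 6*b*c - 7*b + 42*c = (b - 7)*(b - 6*c)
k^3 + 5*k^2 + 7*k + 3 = (k + 1)^2*(k + 3)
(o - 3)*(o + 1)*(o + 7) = o^3 + 5*o^2 - 17*o - 21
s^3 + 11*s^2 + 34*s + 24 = (s + 1)*(s + 4)*(s + 6)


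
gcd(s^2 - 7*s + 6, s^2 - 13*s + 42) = s - 6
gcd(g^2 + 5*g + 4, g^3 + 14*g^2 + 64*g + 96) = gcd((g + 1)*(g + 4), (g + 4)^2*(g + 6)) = g + 4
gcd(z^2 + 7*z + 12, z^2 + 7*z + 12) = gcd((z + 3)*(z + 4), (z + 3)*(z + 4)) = z^2 + 7*z + 12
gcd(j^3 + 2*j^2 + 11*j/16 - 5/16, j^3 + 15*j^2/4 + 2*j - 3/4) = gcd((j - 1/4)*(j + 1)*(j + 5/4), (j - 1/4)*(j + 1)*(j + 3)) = j^2 + 3*j/4 - 1/4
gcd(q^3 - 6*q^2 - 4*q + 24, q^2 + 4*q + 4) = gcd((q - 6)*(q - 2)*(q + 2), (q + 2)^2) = q + 2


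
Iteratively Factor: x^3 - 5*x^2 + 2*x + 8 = (x - 4)*(x^2 - x - 2) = (x - 4)*(x + 1)*(x - 2)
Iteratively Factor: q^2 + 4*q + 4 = (q + 2)*(q + 2)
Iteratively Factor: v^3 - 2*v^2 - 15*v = (v)*(v^2 - 2*v - 15) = v*(v - 5)*(v + 3)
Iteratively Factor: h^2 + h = (h)*(h + 1)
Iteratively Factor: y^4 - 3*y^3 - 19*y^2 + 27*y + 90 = (y + 3)*(y^3 - 6*y^2 - y + 30) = (y + 2)*(y + 3)*(y^2 - 8*y + 15) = (y - 3)*(y + 2)*(y + 3)*(y - 5)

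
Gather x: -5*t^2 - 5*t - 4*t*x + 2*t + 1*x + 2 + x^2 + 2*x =-5*t^2 - 3*t + x^2 + x*(3 - 4*t) + 2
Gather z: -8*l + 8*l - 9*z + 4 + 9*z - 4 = 0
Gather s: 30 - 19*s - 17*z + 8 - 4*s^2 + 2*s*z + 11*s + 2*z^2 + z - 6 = -4*s^2 + s*(2*z - 8) + 2*z^2 - 16*z + 32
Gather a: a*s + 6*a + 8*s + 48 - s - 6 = a*(s + 6) + 7*s + 42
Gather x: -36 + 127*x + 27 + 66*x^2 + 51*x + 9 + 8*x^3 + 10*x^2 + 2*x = 8*x^3 + 76*x^2 + 180*x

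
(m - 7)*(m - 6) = m^2 - 13*m + 42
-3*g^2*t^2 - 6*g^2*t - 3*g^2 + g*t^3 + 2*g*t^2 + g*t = (-3*g + t)*(t + 1)*(g*t + g)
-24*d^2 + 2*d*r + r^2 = (-4*d + r)*(6*d + r)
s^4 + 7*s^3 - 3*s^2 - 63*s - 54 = (s - 3)*(s + 1)*(s + 3)*(s + 6)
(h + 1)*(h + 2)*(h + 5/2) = h^3 + 11*h^2/2 + 19*h/2 + 5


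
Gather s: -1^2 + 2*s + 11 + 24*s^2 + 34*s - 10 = 24*s^2 + 36*s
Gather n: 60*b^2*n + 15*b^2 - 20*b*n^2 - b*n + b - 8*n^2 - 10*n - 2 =15*b^2 + b + n^2*(-20*b - 8) + n*(60*b^2 - b - 10) - 2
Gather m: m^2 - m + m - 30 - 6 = m^2 - 36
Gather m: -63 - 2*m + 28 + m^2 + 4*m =m^2 + 2*m - 35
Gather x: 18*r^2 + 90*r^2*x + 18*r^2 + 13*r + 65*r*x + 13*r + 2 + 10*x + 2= 36*r^2 + 26*r + x*(90*r^2 + 65*r + 10) + 4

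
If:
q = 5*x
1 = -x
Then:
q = -5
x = -1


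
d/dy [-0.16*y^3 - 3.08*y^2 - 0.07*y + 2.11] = -0.48*y^2 - 6.16*y - 0.07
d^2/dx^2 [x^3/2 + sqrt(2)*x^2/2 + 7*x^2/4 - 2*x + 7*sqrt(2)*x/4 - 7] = 3*x + sqrt(2) + 7/2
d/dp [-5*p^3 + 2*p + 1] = 2 - 15*p^2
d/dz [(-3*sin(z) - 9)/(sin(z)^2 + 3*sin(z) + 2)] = 3*(sin(z)^2 + 6*sin(z) + 7)*cos(z)/(sin(z)^2 + 3*sin(z) + 2)^2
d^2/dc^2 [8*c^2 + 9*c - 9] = 16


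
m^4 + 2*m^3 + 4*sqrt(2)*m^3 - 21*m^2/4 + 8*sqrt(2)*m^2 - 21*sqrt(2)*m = m*(m - 3/2)*(m + 7/2)*(m + 4*sqrt(2))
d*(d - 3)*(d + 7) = d^3 + 4*d^2 - 21*d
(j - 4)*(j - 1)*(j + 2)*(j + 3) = j^4 - 15*j^2 - 10*j + 24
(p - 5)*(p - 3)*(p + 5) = p^3 - 3*p^2 - 25*p + 75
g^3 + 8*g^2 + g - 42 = (g - 2)*(g + 3)*(g + 7)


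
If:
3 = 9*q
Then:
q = 1/3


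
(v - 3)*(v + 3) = v^2 - 9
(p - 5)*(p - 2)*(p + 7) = p^3 - 39*p + 70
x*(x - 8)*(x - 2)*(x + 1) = x^4 - 9*x^3 + 6*x^2 + 16*x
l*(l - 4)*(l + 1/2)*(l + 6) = l^4 + 5*l^3/2 - 23*l^2 - 12*l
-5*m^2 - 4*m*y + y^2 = (-5*m + y)*(m + y)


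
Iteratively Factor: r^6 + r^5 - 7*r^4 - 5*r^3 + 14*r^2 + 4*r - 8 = (r - 2)*(r^5 + 3*r^4 - r^3 - 7*r^2 + 4) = (r - 2)*(r - 1)*(r^4 + 4*r^3 + 3*r^2 - 4*r - 4) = (r - 2)*(r - 1)*(r + 1)*(r^3 + 3*r^2 - 4) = (r - 2)*(r - 1)*(r + 1)*(r + 2)*(r^2 + r - 2) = (r - 2)*(r - 1)*(r + 1)*(r + 2)^2*(r - 1)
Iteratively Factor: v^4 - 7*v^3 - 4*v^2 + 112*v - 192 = (v - 3)*(v^3 - 4*v^2 - 16*v + 64) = (v - 3)*(v + 4)*(v^2 - 8*v + 16) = (v - 4)*(v - 3)*(v + 4)*(v - 4)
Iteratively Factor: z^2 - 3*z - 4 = (z + 1)*(z - 4)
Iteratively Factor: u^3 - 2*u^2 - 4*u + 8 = (u + 2)*(u^2 - 4*u + 4) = (u - 2)*(u + 2)*(u - 2)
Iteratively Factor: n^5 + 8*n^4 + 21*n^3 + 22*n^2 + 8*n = (n + 4)*(n^4 + 4*n^3 + 5*n^2 + 2*n) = (n + 1)*(n + 4)*(n^3 + 3*n^2 + 2*n) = (n + 1)*(n + 2)*(n + 4)*(n^2 + n) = (n + 1)^2*(n + 2)*(n + 4)*(n)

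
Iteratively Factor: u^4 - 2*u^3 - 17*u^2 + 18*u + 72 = (u + 3)*(u^3 - 5*u^2 - 2*u + 24) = (u - 4)*(u + 3)*(u^2 - u - 6) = (u - 4)*(u - 3)*(u + 3)*(u + 2)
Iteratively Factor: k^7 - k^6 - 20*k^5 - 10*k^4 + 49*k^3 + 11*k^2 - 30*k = (k)*(k^6 - k^5 - 20*k^4 - 10*k^3 + 49*k^2 + 11*k - 30) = k*(k - 1)*(k^5 - 20*k^3 - 30*k^2 + 19*k + 30) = k*(k - 1)*(k + 1)*(k^4 - k^3 - 19*k^2 - 11*k + 30) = k*(k - 1)*(k + 1)*(k + 2)*(k^3 - 3*k^2 - 13*k + 15) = k*(k - 5)*(k - 1)*(k + 1)*(k + 2)*(k^2 + 2*k - 3) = k*(k - 5)*(k - 1)*(k + 1)*(k + 2)*(k + 3)*(k - 1)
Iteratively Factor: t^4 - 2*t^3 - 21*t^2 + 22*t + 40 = (t - 5)*(t^3 + 3*t^2 - 6*t - 8) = (t - 5)*(t - 2)*(t^2 + 5*t + 4) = (t - 5)*(t - 2)*(t + 4)*(t + 1)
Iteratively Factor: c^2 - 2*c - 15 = (c + 3)*(c - 5)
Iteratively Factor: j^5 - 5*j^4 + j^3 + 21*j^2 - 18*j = (j + 2)*(j^4 - 7*j^3 + 15*j^2 - 9*j) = j*(j + 2)*(j^3 - 7*j^2 + 15*j - 9) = j*(j - 1)*(j + 2)*(j^2 - 6*j + 9) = j*(j - 3)*(j - 1)*(j + 2)*(j - 3)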